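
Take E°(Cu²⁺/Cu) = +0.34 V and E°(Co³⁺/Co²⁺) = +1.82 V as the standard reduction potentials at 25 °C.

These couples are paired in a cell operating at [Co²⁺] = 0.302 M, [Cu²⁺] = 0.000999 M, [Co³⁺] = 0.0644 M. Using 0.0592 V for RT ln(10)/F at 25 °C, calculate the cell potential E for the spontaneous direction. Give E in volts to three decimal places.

+1.529 V

Co³⁺/Co²⁺ is the cathode (higher E°), Cu²⁺/Cu the anode: E°cell = +1.82 − (+0.34) = +1.48 V, n = 2.
Overall: 2 Co³⁺(aq) + Cu(s) → 2 Co²⁺(aq) + Cu²⁺(aq)
Q = [Co²⁺]^2·[Cu²⁺] / ([Co³⁺]^2); log Q = -1.658.
E = E° − (0.0592/n) log Q = +1.48 − (0.0592/2)(-1.658) = +1.529 V.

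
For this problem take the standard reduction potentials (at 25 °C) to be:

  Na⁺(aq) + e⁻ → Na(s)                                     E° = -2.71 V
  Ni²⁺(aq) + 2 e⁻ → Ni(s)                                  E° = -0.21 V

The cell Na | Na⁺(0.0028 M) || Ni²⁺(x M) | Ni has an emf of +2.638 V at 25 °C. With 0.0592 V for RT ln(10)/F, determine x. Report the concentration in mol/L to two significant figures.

0.36 M

Ni²⁺/Ni is the cathode, Na⁺/Na the anode: E°cell = +2.50 V, n = 2.
Overall reaction: Ni²⁺(aq) + 2 Na(s) → Ni(s) + 2 Na⁺(aq); Q = [Na⁺]^2/[Ni²⁺]^1.
From E = E° − (0.0592/n) log Q: log Q = (E° − E)·n/0.0592 = (+2.50 − (+2.638))·2/0.0592 = -4.6622.
So 1·log[Ni²⁺] = 2·log(0.0028) − log Q = -5.1057 − (-4.6622) = -0.4435; [Ni²⁺] = 10^(-0.4435) ≈ 0.36 M.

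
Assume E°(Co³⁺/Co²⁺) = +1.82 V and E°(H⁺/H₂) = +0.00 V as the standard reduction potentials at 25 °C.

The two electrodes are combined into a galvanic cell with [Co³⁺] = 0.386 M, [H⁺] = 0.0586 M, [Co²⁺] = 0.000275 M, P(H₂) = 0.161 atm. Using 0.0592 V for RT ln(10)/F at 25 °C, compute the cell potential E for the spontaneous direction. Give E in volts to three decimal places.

+2.056 V

Co³⁺/Co²⁺ is the cathode (higher E°), H⁺/H₂ the anode: E°cell = +1.82 − (+0.00) = +1.82 V, n = 2.
Overall: 2 Co³⁺(aq) + H₂(g) → 2 Co²⁺(aq) + 2 H⁺(aq)
Q = [Co²⁺]^2·[H⁺]^2 / ([Co³⁺]^2·P(H₂)); log Q = -7.966.
E = E° − (0.0592/n) log Q = +1.82 − (0.0592/2)(-7.966) = +2.056 V.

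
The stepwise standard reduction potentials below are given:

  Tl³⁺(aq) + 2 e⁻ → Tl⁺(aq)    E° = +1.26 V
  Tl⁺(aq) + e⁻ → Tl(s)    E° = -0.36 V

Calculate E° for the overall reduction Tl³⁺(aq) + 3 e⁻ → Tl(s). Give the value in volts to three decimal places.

+0.720 V

Adding the free-energy changes (−nFE°) of the two steps gives −n₃FE°₃ = −n₁FE°₁ − n₂FE°₂.
E°₃ = (2×+1.26 + 1×-0.36) / 3 = (+2.160) / 3 = +0.720 V.
E° values themselves are not directly additive — weighting by electron count is essential.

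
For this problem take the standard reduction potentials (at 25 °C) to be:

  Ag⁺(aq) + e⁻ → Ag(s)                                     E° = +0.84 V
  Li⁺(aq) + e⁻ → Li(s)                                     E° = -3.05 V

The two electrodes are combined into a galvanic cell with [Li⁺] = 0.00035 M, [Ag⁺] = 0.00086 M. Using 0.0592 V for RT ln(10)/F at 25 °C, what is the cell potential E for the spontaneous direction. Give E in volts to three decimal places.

+3.913 V

Ag⁺/Ag is the cathode (higher E°), Li⁺/Li the anode: E°cell = +0.84 − (-3.05) = +3.89 V, n = 1.
Overall: Ag⁺(aq) + Li(s) → Ag(s) + Li⁺(aq)
Q = [Li⁺] / ([Ag⁺]); log Q = -0.390.
E = E° − (0.0592/n) log Q = +3.89 − (0.0592/1)(-0.390) = +3.913 V.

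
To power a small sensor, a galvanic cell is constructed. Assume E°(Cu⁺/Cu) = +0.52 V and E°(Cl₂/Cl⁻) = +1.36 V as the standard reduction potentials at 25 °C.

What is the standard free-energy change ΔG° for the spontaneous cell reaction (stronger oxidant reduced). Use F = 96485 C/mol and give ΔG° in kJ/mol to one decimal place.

Cl₂/Cl⁻ (E° = +1.36 V) is the cathode; Cu⁺/Cu (E° = +0.52 V) is the anode, so E°cell = +0.84 V.
Balancing electrons gives n = 2 (lcm of 2 and 1).
ΔG° = −nFE° = −(2)(96485)(+0.84) = -162,095 J = -162.1 kJ/mol.

-162.1 kJ/mol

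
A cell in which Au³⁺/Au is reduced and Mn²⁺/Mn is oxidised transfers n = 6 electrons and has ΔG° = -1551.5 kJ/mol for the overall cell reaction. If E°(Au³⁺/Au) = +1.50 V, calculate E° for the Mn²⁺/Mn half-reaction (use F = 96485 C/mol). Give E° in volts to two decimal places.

E°cell = −ΔG°/(nF) = −(-1551.5×10³)/((6)(96485)) = +2.680 V.
Since Au³⁺/Au is the cathode and Mn²⁺/Mn the anode, E°cell = E°(Au³⁺/Au) − E°(Mn²⁺/Mn).
So E°(Mn²⁺/Mn) = E°(Au³⁺/Au) − E°cell = (+1.50) − (+2.680) = -1.18 V.

-1.18 V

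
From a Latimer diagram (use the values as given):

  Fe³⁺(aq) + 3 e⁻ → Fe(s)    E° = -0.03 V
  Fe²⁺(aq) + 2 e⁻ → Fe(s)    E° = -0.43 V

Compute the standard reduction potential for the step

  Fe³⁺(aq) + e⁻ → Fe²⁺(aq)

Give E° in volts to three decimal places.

Sequential free energies add, so n₃E°₃ = n₁E°₁ + n₂E°₂.
With n₃ = 3, and the known step contributing 2×(-0.43) V, the unknown satisfies 1·E° = 3×(-0.03) − 2×(-0.43) = +0.770.
E° = +0.770 / 1 = +0.770 V.

+0.770 V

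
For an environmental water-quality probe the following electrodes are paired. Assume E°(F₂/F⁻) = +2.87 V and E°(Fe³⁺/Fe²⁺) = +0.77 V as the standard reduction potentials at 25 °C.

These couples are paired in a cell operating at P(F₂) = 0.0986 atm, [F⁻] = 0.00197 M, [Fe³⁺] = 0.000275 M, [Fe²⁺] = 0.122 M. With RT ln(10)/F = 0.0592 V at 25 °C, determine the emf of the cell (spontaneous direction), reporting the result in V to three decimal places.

F₂/F⁻ is the cathode (higher E°), Fe³⁺/Fe²⁺ the anode: E°cell = +2.87 − (+0.77) = +2.10 V, n = 2.
Overall: F₂(g) + 2 Fe²⁺(aq) → 2 F⁻(aq) + 2 Fe³⁺(aq)
Q = [F⁻]^2·[Fe³⁺]^2 / (P(F₂)·[Fe²⁺]^2); log Q = -9.699.
E = E° − (0.0592/n) log Q = +2.10 − (0.0592/2)(-9.699) = +2.387 V.

+2.387 V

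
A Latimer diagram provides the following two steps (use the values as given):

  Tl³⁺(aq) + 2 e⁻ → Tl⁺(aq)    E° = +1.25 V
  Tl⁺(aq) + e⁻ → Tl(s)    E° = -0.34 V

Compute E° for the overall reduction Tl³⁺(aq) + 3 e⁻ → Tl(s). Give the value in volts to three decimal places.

+0.720 V

Standard free energies of sequential steps add: ΔG°₃ = ΔG°₁ + ΔG°₂, so n₃E°₃ = n₁E°₁ + n₂E°₂.
E°₃ = (2×+1.25 + 1×-0.34) / 3 = (+2.160) / 3 = +0.720 V.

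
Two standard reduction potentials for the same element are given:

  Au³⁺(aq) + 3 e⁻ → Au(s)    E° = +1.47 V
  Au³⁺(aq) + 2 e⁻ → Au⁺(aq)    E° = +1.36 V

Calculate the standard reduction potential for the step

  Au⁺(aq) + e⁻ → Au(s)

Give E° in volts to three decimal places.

Sequential free energies add, so n₃E°₃ = n₁E°₁ + n₂E°₂.
With n₃ = 3, and the known step contributing 2×(+1.36) V, the unknown satisfies 1·E° = 3×(+1.47) − 2×(+1.36) = +1.690.
E° = +1.690 / 1 = +1.690 V.

+1.690 V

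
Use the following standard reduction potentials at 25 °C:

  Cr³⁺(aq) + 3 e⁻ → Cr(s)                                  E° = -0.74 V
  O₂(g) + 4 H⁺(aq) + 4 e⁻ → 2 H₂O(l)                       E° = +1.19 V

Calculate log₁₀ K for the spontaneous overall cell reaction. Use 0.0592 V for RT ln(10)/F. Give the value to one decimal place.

Cathode: O₂/H₂O; anode: Cr³⁺/Cr. E°cell = +1.93 V, n = 12.
log K = nE°cell / 0.0592 = (12)(+1.93) / 0.0592 = 391.2.

391.2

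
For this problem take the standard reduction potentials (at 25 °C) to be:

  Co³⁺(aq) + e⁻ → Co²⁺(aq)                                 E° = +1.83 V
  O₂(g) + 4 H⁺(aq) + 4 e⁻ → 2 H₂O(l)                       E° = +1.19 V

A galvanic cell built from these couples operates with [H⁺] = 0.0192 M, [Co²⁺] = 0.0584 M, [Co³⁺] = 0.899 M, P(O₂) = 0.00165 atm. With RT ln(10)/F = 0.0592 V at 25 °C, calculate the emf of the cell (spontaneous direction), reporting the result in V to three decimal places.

Co³⁺/Co²⁺ is the cathode (higher E°), O₂/H₂O the anode: E°cell = +1.83 − (+1.19) = +0.64 V, n = 4.
Overall: 4 Co³⁺(aq) + 2 H₂O(l) → 4 Co²⁺(aq) + O₂(g) + 4 H⁺(aq)
Q = [Co²⁺]^4·P(O₂)·[H⁺]^4 / ([Co³⁺]^4); log Q = -14.399.
E = E° − (0.0592/n) log Q = +0.64 − (0.0592/4)(-14.399) = +0.853 V.

+0.853 V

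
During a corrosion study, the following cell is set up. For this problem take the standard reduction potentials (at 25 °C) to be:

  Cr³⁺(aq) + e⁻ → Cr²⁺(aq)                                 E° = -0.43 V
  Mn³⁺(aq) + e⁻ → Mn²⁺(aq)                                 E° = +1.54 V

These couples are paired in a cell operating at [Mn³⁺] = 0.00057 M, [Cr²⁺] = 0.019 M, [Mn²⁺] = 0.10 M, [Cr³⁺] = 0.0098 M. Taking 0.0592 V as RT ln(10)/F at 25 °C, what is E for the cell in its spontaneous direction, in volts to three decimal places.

+1.854 V

Mn³⁺/Mn²⁺ is the cathode (higher E°), Cr³⁺/Cr²⁺ the anode: E°cell = +1.54 − (-0.43) = +1.97 V, n = 1.
Overall: Mn³⁺(aq) + Cr²⁺(aq) → Mn²⁺(aq) + Cr³⁺(aq)
Q = [Mn²⁺]·[Cr³⁺] / ([Mn³⁺]·[Cr²⁺]); log Q = 1.957.
E = E° − (0.0592/n) log Q = +1.97 − (0.0592/1)(1.957) = +1.854 V.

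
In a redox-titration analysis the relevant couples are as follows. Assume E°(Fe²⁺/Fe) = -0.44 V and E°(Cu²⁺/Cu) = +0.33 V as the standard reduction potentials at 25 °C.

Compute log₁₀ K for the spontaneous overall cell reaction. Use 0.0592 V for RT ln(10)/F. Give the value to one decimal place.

26.0

Cathode: Cu²⁺/Cu; anode: Fe²⁺/Fe. E°cell = +0.77 V, n = 2.
log K = nE°cell / 0.0592 = (2)(+0.77) / 0.0592 = 26.0.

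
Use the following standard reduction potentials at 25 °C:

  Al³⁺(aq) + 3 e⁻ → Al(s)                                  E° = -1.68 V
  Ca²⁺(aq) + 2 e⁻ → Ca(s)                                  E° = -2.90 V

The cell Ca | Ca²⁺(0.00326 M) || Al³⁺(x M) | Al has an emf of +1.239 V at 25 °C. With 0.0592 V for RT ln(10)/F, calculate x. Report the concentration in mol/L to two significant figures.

0.0017 M

Al³⁺/Al is the cathode, Ca²⁺/Ca the anode: E°cell = +1.22 V, n = 6.
Overall reaction: 2 Al³⁺(aq) + 3 Ca(s) → 2 Al(s) + 3 Ca²⁺(aq); Q = [Ca²⁺]^3/[Al³⁺]^2.
From E = E° − (0.0592/n) log Q: log Q = (E° − E)·n/0.0592 = (+1.22 − (+1.239))·6/0.0592 = -1.9257.
So 2·log[Al³⁺] = 3·log(0.00326) − log Q = -7.4603 − (-1.9257) = -5.5346; log[Al³⁺] = -5.5346 / 2 = -2.7673; [Al³⁺] = 10^(-2.7673) ≈ 0.0017 M.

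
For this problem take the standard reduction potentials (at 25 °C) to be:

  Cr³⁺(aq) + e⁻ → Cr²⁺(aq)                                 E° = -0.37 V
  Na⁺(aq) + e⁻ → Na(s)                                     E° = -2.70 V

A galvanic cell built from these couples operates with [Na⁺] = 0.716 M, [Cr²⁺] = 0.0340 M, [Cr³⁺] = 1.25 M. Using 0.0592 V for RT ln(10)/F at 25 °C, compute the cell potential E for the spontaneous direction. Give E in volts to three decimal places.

Cr³⁺/Cr²⁺ is the cathode (higher E°), Na⁺/Na the anode: E°cell = -0.37 − (-2.70) = +2.33 V, n = 1.
Overall: Cr³⁺(aq) + Na(s) → Cr²⁺(aq) + Na⁺(aq)
Q = [Cr²⁺]·[Na⁺] / ([Cr³⁺]); log Q = -1.711.
E = E° − (0.0592/n) log Q = +2.33 − (0.0592/1)(-1.711) = +2.431 V.

+2.431 V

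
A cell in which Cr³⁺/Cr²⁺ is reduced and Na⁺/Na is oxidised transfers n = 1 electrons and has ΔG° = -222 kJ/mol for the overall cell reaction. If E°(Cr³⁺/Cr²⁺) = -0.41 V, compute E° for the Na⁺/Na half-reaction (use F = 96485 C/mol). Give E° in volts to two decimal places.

E°cell = −ΔG°/(nF) = −(-222×10³)/((1)(96485)) = +2.301 V.
Since Cr³⁺/Cr²⁺ is the cathode and Na⁺/Na the anode, E°cell = E°(Cr³⁺/Cr²⁺) − E°(Na⁺/Na).
So E°(Na⁺/Na) = E°(Cr³⁺/Cr²⁺) − E°cell = (-0.41) − (+2.301) = -2.71 V.

-2.71 V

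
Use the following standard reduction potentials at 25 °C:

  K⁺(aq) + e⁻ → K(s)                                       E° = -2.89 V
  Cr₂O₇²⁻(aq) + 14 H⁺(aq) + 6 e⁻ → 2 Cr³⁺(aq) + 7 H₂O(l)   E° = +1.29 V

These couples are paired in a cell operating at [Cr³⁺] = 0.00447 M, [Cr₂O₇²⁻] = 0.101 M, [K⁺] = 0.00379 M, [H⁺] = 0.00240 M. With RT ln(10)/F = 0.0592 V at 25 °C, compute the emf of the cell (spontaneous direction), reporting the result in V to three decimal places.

+3.998 V

Cr₂O₇²⁻/Cr³⁺ is the cathode (higher E°), K⁺/K the anode: E°cell = +1.29 − (-2.89) = +4.18 V, n = 6.
Overall: Cr₂O₇²⁻(aq) + 14 H⁺(aq) + 6 K(s) → 2 Cr³⁺(aq) + 7 H₂O(l) + 6 K⁺(aq)
Q = [Cr³⁺]^2·[K⁺]^6 / ([Cr₂O₇²⁻]·[H⁺]^14); log Q = 18.445.
E = E° − (0.0592/n) log Q = +4.18 − (0.0592/6)(18.445) = +3.998 V.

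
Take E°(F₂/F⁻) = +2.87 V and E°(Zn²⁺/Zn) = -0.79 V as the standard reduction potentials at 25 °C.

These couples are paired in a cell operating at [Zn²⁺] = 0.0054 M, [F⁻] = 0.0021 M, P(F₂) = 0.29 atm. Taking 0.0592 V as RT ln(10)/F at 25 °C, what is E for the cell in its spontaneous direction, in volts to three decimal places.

F₂/F⁻ is the cathode (higher E°), Zn²⁺/Zn the anode: E°cell = +2.87 − (-0.79) = +3.66 V, n = 2.
Overall: F₂(g) + Zn(s) → 2 F⁻(aq) + Zn²⁺(aq)
Q = [F⁻]^2·[Zn²⁺] / (P(F₂)); log Q = -7.086.
E = E° − (0.0592/n) log Q = +3.66 − (0.0592/2)(-7.086) = +3.870 V.

+3.870 V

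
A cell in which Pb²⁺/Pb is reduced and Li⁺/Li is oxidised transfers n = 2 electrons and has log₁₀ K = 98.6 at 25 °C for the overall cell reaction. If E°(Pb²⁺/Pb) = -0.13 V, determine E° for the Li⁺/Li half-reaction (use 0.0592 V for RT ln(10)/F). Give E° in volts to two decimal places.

-3.05 V

E°cell = (0.0592/n)·log K = (0.0592/2)(98.6) = +2.919 V.
Since Pb²⁺/Pb is the cathode and Li⁺/Li the anode, E°cell = E°(Pb²⁺/Pb) − E°(Li⁺/Li).
So E°(Li⁺/Li) = E°(Pb²⁺/Pb) − E°cell = (-0.13) − (+2.919) = -3.05 V.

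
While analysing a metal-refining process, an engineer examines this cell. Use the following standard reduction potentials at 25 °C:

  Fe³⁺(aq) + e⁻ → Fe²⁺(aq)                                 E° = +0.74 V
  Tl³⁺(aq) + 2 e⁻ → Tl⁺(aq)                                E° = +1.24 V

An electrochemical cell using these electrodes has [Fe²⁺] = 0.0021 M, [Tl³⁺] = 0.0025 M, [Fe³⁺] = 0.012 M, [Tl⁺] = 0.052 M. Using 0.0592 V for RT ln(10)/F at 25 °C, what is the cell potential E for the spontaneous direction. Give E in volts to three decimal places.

+0.416 V

Tl³⁺/Tl⁺ is the cathode (higher E°), Fe³⁺/Fe²⁺ the anode: E°cell = +1.24 − (+0.74) = +0.50 V, n = 2.
Overall: Tl³⁺(aq) + 2 Fe²⁺(aq) → Tl⁺(aq) + 2 Fe³⁺(aq)
Q = [Tl⁺]·[Fe³⁺]^2 / ([Tl³⁺]·[Fe²⁺]^2); log Q = 2.832.
E = E° − (0.0592/n) log Q = +0.50 − (0.0592/2)(2.832) = +0.416 V.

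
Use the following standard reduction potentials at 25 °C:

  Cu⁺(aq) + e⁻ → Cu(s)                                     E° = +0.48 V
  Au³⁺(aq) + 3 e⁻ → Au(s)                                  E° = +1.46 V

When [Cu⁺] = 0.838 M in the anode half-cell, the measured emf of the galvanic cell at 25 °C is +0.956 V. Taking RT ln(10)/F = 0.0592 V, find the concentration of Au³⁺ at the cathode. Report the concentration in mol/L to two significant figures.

Au³⁺/Au is the cathode, Cu⁺/Cu the anode: E°cell = +0.98 V, n = 3.
Overall reaction: Au³⁺(aq) + 3 Cu(s) → Au(s) + 3 Cu⁺(aq); Q = [Cu⁺]^3/[Au³⁺]^1.
From E = E° − (0.0592/n) log Q: log Q = (E° − E)·n/0.0592 = (+0.98 − (+0.956))·3/0.0592 = 1.2162.
So 1·log[Au³⁺] = 3·log(0.838) − log Q = -0.2303 − (1.2162) = -1.4465; [Au³⁺] = 10^(-1.4465) ≈ 0.036 M.

0.036 M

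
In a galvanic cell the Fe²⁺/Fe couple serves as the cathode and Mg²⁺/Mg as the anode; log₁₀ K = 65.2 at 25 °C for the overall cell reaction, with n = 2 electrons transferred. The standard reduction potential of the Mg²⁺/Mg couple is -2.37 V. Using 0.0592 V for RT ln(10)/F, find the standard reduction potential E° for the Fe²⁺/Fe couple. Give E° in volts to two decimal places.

-0.44 V

E°cell = (0.0592/n)·log K = (0.0592/2)(65.2) = +1.930 V.
Since Fe²⁺/Fe is the cathode and Mg²⁺/Mg the anode, E°cell = E°(Fe²⁺/Fe) − E°(Mg²⁺/Mg).
So E°(Fe²⁺/Fe) = E°cell + E°(Mg²⁺/Mg) = +1.930 + (-2.37) = -0.44 V.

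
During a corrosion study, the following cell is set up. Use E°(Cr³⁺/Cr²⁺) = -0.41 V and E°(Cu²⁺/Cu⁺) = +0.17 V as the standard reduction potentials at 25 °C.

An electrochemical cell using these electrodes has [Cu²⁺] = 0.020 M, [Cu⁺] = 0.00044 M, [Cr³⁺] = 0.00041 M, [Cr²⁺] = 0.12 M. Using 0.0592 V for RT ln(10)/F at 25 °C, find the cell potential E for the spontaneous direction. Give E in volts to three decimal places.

+0.824 V

Cu²⁺/Cu⁺ is the cathode (higher E°), Cr³⁺/Cr²⁺ the anode: E°cell = +0.17 − (-0.41) = +0.58 V, n = 1.
Overall: Cu²⁺(aq) + Cr²⁺(aq) → Cu⁺(aq) + Cr³⁺(aq)
Q = [Cu⁺]·[Cr³⁺] / ([Cu²⁺]·[Cr²⁺]); log Q = -4.124.
E = E° − (0.0592/n) log Q = +0.58 − (0.0592/1)(-4.124) = +0.824 V.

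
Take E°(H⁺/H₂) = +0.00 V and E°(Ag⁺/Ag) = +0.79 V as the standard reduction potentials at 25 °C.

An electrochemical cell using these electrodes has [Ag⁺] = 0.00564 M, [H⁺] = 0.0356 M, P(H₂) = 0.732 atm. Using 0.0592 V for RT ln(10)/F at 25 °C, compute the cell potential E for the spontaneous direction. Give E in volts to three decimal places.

+0.739 V

Ag⁺/Ag is the cathode (higher E°), H⁺/H₂ the anode: E°cell = +0.79 − (+0.00) = +0.79 V, n = 2.
Overall: 2 Ag⁺(aq) + H₂(g) → 2 Ag(s) + 2 H⁺(aq)
Q = [H⁺]^2 / ([Ag⁺]^2·P(H₂)); log Q = 1.736.
E = E° − (0.0592/n) log Q = +0.79 − (0.0592/2)(1.736) = +0.739 V.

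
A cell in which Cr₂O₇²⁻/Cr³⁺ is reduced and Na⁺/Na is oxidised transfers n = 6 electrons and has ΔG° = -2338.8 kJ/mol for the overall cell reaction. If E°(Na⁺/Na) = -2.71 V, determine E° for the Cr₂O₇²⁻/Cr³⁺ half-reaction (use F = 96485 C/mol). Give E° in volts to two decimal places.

E°cell = −ΔG°/(nF) = −(-2338.8×10³)/((6)(96485)) = +4.040 V.
Since Cr₂O₇²⁻/Cr³⁺ is the cathode and Na⁺/Na the anode, E°cell = E°(Cr₂O₇²⁻/Cr³⁺) − E°(Na⁺/Na).
So E°(Cr₂O₇²⁻/Cr³⁺) = E°cell + E°(Na⁺/Na) = +4.040 + (-2.71) = +1.33 V.

+1.33 V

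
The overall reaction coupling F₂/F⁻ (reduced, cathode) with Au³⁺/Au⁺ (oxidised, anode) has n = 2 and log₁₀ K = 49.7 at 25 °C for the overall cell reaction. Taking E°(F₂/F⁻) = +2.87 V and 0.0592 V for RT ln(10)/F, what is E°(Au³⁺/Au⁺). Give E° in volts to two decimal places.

E°cell = (0.0592/n)·log K = (0.0592/2)(49.7) = +1.471 V.
Since F₂/F⁻ is the cathode and Au³⁺/Au⁺ the anode, E°cell = E°(F₂/F⁻) − E°(Au³⁺/Au⁺).
So E°(Au³⁺/Au⁺) = E°(F₂/F⁻) − E°cell = (+2.87) − (+1.471) = +1.40 V.

+1.40 V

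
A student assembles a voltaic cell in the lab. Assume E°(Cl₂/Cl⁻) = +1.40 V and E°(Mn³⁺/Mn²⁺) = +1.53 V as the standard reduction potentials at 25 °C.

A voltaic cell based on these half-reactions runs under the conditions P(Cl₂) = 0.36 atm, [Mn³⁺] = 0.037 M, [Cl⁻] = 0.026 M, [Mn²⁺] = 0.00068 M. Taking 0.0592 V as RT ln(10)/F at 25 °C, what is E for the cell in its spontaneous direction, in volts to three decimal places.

Mn³⁺/Mn²⁺ is the cathode (higher E°), Cl₂/Cl⁻ the anode: E°cell = +1.53 − (+1.40) = +0.13 V, n = 2.
Overall: 2 Mn³⁺(aq) + 2 Cl⁻(aq) → 2 Mn²⁺(aq) + Cl₂(g)
Q = [Mn²⁺]^2·P(Cl₂) / ([Mn³⁺]^2·[Cl⁻]^2); log Q = -0.745.
E = E° − (0.0592/n) log Q = +0.13 − (0.0592/2)(-0.745) = +0.152 V.

+0.152 V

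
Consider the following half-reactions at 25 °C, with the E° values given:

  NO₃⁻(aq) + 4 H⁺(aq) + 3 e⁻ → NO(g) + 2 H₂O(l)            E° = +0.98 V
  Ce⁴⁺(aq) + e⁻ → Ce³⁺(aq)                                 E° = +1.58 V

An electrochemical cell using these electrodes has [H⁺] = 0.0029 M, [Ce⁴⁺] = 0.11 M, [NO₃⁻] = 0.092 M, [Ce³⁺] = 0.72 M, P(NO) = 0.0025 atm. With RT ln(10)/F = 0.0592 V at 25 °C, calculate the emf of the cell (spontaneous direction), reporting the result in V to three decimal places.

Ce⁴⁺/Ce³⁺ is the cathode (higher E°), NO₃⁻/NO the anode: E°cell = +1.58 − (+0.98) = +0.60 V, n = 3.
Overall: 3 Ce⁴⁺(aq) + NO(g) + 2 H₂O(l) → 3 Ce³⁺(aq) + NO₃⁻(aq) + 4 H⁺(aq)
Q = [Ce³⁺]^3·[NO₃⁻]·[H⁺]^4 / ([Ce⁴⁺]^3·P(NO)); log Q = -6.137.
E = E° − (0.0592/n) log Q = +0.60 − (0.0592/3)(-6.137) = +0.721 V.

+0.721 V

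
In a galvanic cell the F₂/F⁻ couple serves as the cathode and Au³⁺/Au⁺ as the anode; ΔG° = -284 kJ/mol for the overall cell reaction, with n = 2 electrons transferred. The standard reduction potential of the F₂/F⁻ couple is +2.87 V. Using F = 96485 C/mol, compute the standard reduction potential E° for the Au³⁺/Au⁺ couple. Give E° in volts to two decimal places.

+1.40 V

E°cell = −ΔG°/(nF) = −(-284×10³)/((2)(96485)) = +1.472 V.
Since F₂/F⁻ is the cathode and Au³⁺/Au⁺ the anode, E°cell = E°(F₂/F⁻) − E°(Au³⁺/Au⁺).
So E°(Au³⁺/Au⁺) = E°(F₂/F⁻) − E°cell = (+2.87) − (+1.472) = +1.40 V.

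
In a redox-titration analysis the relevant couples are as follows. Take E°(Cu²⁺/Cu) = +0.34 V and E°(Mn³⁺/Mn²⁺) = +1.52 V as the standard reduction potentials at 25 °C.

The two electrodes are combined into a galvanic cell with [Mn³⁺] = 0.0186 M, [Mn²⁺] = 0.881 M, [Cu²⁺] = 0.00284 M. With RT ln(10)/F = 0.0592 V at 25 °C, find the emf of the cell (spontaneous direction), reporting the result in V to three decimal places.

+1.156 V

Mn³⁺/Mn²⁺ is the cathode (higher E°), Cu²⁺/Cu the anode: E°cell = +1.52 − (+0.34) = +1.18 V, n = 2.
Overall: 2 Mn³⁺(aq) + Cu(s) → 2 Mn²⁺(aq) + Cu²⁺(aq)
Q = [Mn²⁺]^2·[Cu²⁺] / ([Mn³⁺]^2); log Q = 0.804.
E = E° − (0.0592/n) log Q = +1.18 − (0.0592/2)(0.804) = +1.156 V.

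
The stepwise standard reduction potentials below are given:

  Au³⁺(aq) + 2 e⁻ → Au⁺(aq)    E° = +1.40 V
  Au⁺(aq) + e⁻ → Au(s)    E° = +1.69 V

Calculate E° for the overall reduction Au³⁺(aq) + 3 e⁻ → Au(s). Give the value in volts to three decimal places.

+1.497 V

Standard free energies of sequential steps add: ΔG°₃ = ΔG°₁ + ΔG°₂, so n₃E°₃ = n₁E°₁ + n₂E°₂.
E°₃ = (2×+1.40 + 1×+1.69) / 3 = (+4.490) / 3 = +1.497 V.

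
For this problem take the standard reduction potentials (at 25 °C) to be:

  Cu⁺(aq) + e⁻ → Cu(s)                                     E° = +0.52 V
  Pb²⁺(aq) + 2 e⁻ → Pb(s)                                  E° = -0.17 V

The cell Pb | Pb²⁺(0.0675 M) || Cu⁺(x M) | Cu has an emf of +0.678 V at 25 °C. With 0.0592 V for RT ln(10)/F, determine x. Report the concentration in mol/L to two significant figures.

0.16 M

Cu⁺/Cu is the cathode, Pb²⁺/Pb the anode: E°cell = +0.69 V, n = 2.
Overall reaction: 2 Cu⁺(aq) + Pb(s) → 2 Cu(s) + Pb²⁺(aq); Q = [Pb²⁺]^1/[Cu⁺]^2.
From E = E° − (0.0592/n) log Q: log Q = (E° − E)·n/0.0592 = (+0.69 − (+0.678))·2/0.0592 = 0.4054.
So 2·log[Cu⁺] = 1·log(0.0675) − log Q = -1.1707 − (0.4054) = -1.5761; log[Cu⁺] = -1.5761 / 2 = -0.7881; [Cu⁺] = 10^(-0.7881) ≈ 0.16 M.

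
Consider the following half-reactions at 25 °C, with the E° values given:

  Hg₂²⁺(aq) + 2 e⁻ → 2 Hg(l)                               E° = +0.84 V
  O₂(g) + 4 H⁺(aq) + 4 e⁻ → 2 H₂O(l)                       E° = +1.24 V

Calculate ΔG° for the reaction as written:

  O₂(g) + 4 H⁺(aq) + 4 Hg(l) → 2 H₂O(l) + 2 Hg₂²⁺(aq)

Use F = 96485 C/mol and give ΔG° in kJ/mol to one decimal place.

As written, O₂/H₂O is reduced (cathode) and Hg₂²⁺/Hg is oxidised (anode), so E°cell = (+1.24) − (+0.84) = +0.40 V.
Balancing electrons gives n = 4.
ΔG° = −nFE° = −(4)(96485)(+0.40) = -154,376 J = -154.4 kJ/mol.

-154.4 kJ/mol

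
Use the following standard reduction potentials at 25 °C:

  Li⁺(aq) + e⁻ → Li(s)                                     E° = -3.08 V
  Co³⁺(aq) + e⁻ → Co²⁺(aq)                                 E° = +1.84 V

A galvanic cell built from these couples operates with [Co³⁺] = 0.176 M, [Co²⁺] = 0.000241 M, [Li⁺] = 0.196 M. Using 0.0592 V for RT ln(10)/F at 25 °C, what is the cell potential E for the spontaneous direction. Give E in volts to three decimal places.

+5.131 V

Co³⁺/Co²⁺ is the cathode (higher E°), Li⁺/Li the anode: E°cell = +1.84 − (-3.08) = +4.92 V, n = 1.
Overall: Co³⁺(aq) + Li(s) → Co²⁺(aq) + Li⁺(aq)
Q = [Co²⁺]·[Li⁺] / ([Co³⁺]); log Q = -3.571.
E = E° − (0.0592/n) log Q = +4.92 − (0.0592/1)(-3.571) = +5.131 V.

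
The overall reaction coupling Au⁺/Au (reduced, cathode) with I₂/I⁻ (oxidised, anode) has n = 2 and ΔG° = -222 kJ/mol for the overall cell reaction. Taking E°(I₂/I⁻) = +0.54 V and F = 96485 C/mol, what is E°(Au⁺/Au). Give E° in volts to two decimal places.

E°cell = −ΔG°/(nF) = −(-222×10³)/((2)(96485)) = +1.150 V.
Since Au⁺/Au is the cathode and I₂/I⁻ the anode, E°cell = E°(Au⁺/Au) − E°(I₂/I⁻).
So E°(Au⁺/Au) = E°cell + E°(I₂/I⁻) = +1.150 + (+0.54) = +1.69 V.

+1.69 V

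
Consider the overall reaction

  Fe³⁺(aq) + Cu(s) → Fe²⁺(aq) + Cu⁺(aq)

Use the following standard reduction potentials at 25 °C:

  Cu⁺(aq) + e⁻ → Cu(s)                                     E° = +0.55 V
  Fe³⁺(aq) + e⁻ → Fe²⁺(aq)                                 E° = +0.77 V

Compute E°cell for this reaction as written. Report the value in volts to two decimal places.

+0.22 V

The Fe³⁺/Fe²⁺ couple has the higher reduction potential, so it is the cathode; Cu⁺/Cu is oxidised at the anode.
E°cell = E°(cathode) − E°(anode) = (+0.77) − (+0.55) = +0.22 V.
Since E°cell > 0, the reaction is spontaneous under standard conditions.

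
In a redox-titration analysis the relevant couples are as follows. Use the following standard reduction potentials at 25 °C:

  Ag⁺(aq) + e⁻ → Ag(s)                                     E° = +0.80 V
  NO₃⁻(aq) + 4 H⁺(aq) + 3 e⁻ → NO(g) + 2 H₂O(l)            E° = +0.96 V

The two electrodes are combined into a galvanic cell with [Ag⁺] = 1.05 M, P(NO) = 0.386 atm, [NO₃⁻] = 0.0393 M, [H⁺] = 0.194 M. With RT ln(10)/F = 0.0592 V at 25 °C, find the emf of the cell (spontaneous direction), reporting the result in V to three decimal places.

+0.083 V

NO₃⁻/NO is the cathode (higher E°), Ag⁺/Ag the anode: E°cell = +0.96 − (+0.80) = +0.16 V, n = 3.
Overall: NO₃⁻(aq) + 4 H⁺(aq) + 3 Ag(s) → NO(g) + 2 H₂O(l) + 3 Ag⁺(aq)
Q = P(NO)·[Ag⁺]^3 / ([NO₃⁻]·[H⁺]^4); log Q = 3.905.
E = E° − (0.0592/n) log Q = +0.16 − (0.0592/3)(3.905) = +0.083 V.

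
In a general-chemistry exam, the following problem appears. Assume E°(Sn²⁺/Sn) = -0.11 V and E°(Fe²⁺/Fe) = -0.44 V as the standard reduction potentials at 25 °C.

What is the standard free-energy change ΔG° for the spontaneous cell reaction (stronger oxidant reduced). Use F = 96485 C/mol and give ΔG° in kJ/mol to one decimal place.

Sn²⁺/Sn (E° = -0.11 V) is the cathode; Fe²⁺/Fe (E° = -0.44 V) is the anode, so E°cell = +0.33 V.
Balancing electrons gives n = 2 (lcm of 2 and 2).
ΔG° = −nFE° = −(2)(96485)(+0.33) = -63,680 J = -63.7 kJ/mol.

-63.7 kJ/mol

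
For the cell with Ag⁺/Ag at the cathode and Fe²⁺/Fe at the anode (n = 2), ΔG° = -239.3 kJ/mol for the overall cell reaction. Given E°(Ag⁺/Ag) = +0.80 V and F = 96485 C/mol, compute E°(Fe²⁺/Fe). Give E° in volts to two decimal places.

E°cell = −ΔG°/(nF) = −(-239.3×10³)/((2)(96485)) = +1.240 V.
Since Ag⁺/Ag is the cathode and Fe²⁺/Fe the anode, E°cell = E°(Ag⁺/Ag) − E°(Fe²⁺/Fe).
So E°(Fe²⁺/Fe) = E°(Ag⁺/Ag) − E°cell = (+0.80) − (+1.240) = -0.44 V.

-0.44 V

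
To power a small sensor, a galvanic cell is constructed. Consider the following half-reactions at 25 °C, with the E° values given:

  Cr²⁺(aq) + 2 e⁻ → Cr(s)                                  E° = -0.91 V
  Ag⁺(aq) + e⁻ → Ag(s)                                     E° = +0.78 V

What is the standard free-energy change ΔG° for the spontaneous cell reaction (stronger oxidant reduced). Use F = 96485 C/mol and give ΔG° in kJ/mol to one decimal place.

Ag⁺/Ag (E° = +0.78 V) is the cathode; Cr²⁺/Cr (E° = -0.91 V) is the anode, so E°cell = +1.69 V.
Balancing electrons gives n = 2 (lcm of 1 and 2).
ΔG° = −nFE° = −(2)(96485)(+1.69) = -326,119 J = -326.1 kJ/mol.

-326.1 kJ/mol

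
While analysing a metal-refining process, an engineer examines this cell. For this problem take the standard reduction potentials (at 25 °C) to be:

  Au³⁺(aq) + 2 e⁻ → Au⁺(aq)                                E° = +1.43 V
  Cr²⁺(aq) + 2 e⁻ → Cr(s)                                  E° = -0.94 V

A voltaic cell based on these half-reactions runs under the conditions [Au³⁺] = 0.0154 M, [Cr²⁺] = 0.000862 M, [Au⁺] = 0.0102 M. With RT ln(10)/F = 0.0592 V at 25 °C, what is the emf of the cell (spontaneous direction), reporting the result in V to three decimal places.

Au³⁺/Au⁺ is the cathode (higher E°), Cr²⁺/Cr the anode: E°cell = +1.43 − (-0.94) = +2.37 V, n = 2.
Overall: Au³⁺(aq) + Cr(s) → Au⁺(aq) + Cr²⁺(aq)
Q = [Au⁺]·[Cr²⁺] / ([Au³⁺]); log Q = -3.243.
E = E° − (0.0592/n) log Q = +2.37 − (0.0592/2)(-3.243) = +2.466 V.

+2.466 V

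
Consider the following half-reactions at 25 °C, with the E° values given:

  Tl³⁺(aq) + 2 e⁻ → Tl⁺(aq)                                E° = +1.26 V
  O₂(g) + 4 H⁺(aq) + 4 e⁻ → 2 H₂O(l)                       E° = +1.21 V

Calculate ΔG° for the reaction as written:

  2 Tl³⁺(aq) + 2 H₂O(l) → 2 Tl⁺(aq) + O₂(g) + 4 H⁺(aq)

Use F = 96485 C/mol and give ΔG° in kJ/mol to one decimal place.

As written, Tl³⁺/Tl⁺ is reduced (cathode) and O₂/H₂O is oxidised (anode), so E°cell = (+1.26) − (+1.21) = +0.05 V.
Balancing electrons gives n = 4.
ΔG° = −nFE° = −(4)(96485)(+0.05) = -19,297 J = -19.3 kJ/mol.

-19.3 kJ/mol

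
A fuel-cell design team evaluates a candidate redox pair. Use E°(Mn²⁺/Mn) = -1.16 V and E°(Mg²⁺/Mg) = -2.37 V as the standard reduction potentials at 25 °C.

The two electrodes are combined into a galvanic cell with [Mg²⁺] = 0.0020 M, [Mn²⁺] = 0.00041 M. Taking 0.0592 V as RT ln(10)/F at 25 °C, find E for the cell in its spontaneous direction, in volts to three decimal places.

+1.190 V

Mn²⁺/Mn is the cathode (higher E°), Mg²⁺/Mg the anode: E°cell = -1.16 − (-2.37) = +1.21 V, n = 2.
Overall: Mn²⁺(aq) + Mg(s) → Mn(s) + Mg²⁺(aq)
Q = [Mg²⁺] / ([Mn²⁺]); log Q = 0.688.
E = E° − (0.0592/n) log Q = +1.21 − (0.0592/2)(0.688) = +1.190 V.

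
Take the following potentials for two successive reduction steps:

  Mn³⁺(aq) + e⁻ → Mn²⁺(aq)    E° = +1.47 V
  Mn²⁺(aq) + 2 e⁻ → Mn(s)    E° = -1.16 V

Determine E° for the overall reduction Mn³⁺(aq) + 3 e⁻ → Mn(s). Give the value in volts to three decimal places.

Standard free energies of sequential steps add: ΔG°₃ = ΔG°₁ + ΔG°₂, so n₃E°₃ = n₁E°₁ + n₂E°₂.
E°₃ = (1×+1.47 + 2×-1.16) / 3 = (-0.850) / 3 = -0.283 V.

-0.283 V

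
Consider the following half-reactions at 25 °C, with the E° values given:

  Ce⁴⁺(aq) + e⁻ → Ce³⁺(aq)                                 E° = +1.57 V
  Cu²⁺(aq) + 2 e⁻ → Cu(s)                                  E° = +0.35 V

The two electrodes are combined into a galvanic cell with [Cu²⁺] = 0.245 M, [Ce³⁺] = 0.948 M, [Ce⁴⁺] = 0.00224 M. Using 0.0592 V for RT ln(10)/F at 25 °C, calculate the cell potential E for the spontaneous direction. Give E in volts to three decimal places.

Ce⁴⁺/Ce³⁺ is the cathode (higher E°), Cu²⁺/Cu the anode: E°cell = +1.57 − (+0.35) = +1.22 V, n = 2.
Overall: 2 Ce⁴⁺(aq) + Cu(s) → 2 Ce³⁺(aq) + Cu²⁺(aq)
Q = [Ce³⁺]^2·[Cu²⁺] / ([Ce⁴⁺]^2); log Q = 4.642.
E = E° − (0.0592/n) log Q = +1.22 − (0.0592/2)(4.642) = +1.083 V.

+1.083 V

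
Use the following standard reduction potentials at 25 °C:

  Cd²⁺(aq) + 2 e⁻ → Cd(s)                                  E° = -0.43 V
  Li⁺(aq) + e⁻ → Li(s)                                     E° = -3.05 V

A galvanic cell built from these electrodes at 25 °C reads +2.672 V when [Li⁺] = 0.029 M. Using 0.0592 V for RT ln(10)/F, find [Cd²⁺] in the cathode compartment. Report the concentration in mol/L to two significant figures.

Cd²⁺/Cd is the cathode, Li⁺/Li the anode: E°cell = +2.62 V, n = 2.
Overall reaction: Cd²⁺(aq) + 2 Li(s) → Cd(s) + 2 Li⁺(aq); Q = [Li⁺]^2/[Cd²⁺]^1.
From E = E° − (0.0592/n) log Q: log Q = (E° − E)·n/0.0592 = (+2.62 − (+2.672))·2/0.0592 = -1.7568.
So 1·log[Cd²⁺] = 2·log(0.029) − log Q = -3.0752 − (-1.7568) = -1.3184; [Cd²⁺] = 10^(-1.3184) ≈ 0.048 M.

0.048 M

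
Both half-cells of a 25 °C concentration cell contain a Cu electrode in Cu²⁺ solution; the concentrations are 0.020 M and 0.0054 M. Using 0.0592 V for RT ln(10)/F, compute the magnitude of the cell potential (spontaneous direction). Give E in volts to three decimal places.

For a concentration cell E°cell = 0. The 0.020 M side is the cathode (reduction is favoured where [Cu²⁺] is higher).
With n = 2, E = −(0.0592/2) log([Cu²⁺]ₐₙ/[Cu²⁺]꜀ₐₜ) = −(0.0592/2) log(0.0054/0.02) = −(0.0592/2)(-0.569) = +0.017 V.

+0.017 V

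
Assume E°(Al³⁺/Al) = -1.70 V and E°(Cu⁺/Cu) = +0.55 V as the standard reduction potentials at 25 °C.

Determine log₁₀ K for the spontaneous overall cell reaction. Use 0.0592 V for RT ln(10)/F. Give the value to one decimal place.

Cathode: Cu⁺/Cu; anode: Al³⁺/Al. E°cell = +2.25 V, n = 3.
log K = nE°cell / 0.0592 = (3)(+2.25) / 0.0592 = 114.0.

114.0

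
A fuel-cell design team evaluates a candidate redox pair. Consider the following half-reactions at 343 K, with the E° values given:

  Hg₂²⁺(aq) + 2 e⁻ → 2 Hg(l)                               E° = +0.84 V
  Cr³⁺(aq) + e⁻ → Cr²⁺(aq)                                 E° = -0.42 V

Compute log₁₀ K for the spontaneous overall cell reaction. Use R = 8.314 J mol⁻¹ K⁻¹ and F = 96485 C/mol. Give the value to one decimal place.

37.0

Cathode: Hg₂²⁺/Hg; anode: Cr³⁺/Cr²⁺. E°cell = (+0.84) − (-0.42) = +1.26 V, with n = 2.
ΔG° = −nFE° = −RT ln K, so ln K = nFE°/(RT) = (2)(96485)(+1.26) / ((8.314)(343)) = 85.262.
log₁₀ K = 85.262 / ln 10 = 37.0.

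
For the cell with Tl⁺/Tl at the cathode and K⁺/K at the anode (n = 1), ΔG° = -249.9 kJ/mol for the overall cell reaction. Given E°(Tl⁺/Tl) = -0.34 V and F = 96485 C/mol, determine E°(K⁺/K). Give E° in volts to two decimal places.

-2.93 V

E°cell = −ΔG°/(nF) = −(-249.9×10³)/((1)(96485)) = +2.590 V.
Since Tl⁺/Tl is the cathode and K⁺/K the anode, E°cell = E°(Tl⁺/Tl) − E°(K⁺/K).
So E°(K⁺/K) = E°(Tl⁺/Tl) − E°cell = (-0.34) − (+2.590) = -2.93 V.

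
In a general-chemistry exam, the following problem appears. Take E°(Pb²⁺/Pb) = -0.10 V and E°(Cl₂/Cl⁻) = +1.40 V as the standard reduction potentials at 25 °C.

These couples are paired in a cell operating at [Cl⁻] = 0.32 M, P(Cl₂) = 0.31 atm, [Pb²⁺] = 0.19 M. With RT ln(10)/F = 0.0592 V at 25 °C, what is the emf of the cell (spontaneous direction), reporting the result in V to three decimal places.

Cl₂/Cl⁻ is the cathode (higher E°), Pb²⁺/Pb the anode: E°cell = +1.40 − (-0.10) = +1.50 V, n = 2.
Overall: Cl₂(g) + Pb(s) → 2 Cl⁻(aq) + Pb²⁺(aq)
Q = [Cl⁻]^2·[Pb²⁺] / (P(Cl₂)); log Q = -1.202.
E = E° − (0.0592/n) log Q = +1.50 − (0.0592/2)(-1.202) = +1.536 V.

+1.536 V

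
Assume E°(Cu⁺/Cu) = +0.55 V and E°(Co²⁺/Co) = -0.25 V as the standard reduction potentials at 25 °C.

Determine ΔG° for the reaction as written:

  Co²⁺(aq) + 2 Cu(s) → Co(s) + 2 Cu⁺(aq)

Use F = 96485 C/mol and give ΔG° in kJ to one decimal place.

+154.4 kJ

As written, Co²⁺/Co is reduced (cathode) and Cu⁺/Cu is oxidised (anode), so E°cell = (-0.25) − (+0.55) = -0.80 V.
Balancing electrons gives n = 2.
ΔG° = −nFE° = −(2)(96485)(-0.80) = 154,376 J = +154.4 kJ.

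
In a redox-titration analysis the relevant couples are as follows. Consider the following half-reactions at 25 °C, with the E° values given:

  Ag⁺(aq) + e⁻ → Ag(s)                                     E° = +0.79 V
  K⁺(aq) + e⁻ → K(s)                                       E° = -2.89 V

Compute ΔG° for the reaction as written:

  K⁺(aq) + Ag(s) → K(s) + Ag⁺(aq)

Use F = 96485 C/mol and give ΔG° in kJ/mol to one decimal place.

As written, K⁺/K is reduced (cathode) and Ag⁺/Ag is oxidised (anode), so E°cell = (-2.89) − (+0.79) = -3.68 V.
Balancing electrons gives n = 1.
ΔG° = −nFE° = −(1)(96485)(-3.68) = 355,065 J = +355.1 kJ/mol.

+355.1 kJ/mol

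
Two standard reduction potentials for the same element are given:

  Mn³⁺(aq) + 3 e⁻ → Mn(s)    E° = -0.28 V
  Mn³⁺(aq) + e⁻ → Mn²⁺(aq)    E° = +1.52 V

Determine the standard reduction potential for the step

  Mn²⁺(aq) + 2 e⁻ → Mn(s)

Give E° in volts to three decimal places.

-1.180 V

Sequential free energies add, so n₃E°₃ = n₁E°₁ + n₂E°₂.
With n₃ = 3, and the known step contributing 1×(+1.52) V, the unknown satisfies 2·E° = 3×(-0.28) − 1×(+1.52) = -2.360.
E° = -2.360 / 2 = -1.180 V.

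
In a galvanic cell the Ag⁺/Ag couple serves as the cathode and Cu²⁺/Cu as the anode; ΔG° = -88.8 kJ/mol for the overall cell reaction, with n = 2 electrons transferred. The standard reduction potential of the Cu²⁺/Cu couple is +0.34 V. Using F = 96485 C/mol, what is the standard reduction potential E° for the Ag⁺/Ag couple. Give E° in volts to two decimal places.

+0.80 V

E°cell = −ΔG°/(nF) = −(-88.8×10³)/((2)(96485)) = +0.460 V.
Since Ag⁺/Ag is the cathode and Cu²⁺/Cu the anode, E°cell = E°(Ag⁺/Ag) − E°(Cu²⁺/Cu).
So E°(Ag⁺/Ag) = E°cell + E°(Cu²⁺/Cu) = +0.460 + (+0.34) = +0.80 V.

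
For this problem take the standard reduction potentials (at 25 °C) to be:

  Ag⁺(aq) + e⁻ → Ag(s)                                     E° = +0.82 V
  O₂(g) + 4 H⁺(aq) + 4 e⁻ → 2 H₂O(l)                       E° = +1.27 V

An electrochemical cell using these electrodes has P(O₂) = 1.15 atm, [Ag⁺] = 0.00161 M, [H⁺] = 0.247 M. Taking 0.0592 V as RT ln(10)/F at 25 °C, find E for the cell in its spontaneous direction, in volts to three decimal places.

+0.580 V

O₂/H₂O is the cathode (higher E°), Ag⁺/Ag the anode: E°cell = +1.27 − (+0.82) = +0.45 V, n = 4.
Overall: O₂(g) + 4 H⁺(aq) + 4 Ag(s) → 2 H₂O(l) + 4 Ag⁺(aq)
Q = [Ag⁺]^4 / (P(O₂)·[H⁺]^4); log Q = -8.804.
E = E° − (0.0592/n) log Q = +0.45 − (0.0592/4)(-8.804) = +0.580 V.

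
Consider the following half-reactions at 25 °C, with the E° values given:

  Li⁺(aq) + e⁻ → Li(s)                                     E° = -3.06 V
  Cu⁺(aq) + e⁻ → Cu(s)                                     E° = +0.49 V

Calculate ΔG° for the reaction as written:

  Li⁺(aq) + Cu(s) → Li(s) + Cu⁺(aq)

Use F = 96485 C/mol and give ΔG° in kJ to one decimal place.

As written, Li⁺/Li is reduced (cathode) and Cu⁺/Cu is oxidised (anode), so E°cell = (-3.06) − (+0.49) = -3.55 V.
Balancing electrons gives n = 1.
ΔG° = −nFE° = −(1)(96485)(-3.55) = 342,522 J = +342.5 kJ.

+342.5 kJ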